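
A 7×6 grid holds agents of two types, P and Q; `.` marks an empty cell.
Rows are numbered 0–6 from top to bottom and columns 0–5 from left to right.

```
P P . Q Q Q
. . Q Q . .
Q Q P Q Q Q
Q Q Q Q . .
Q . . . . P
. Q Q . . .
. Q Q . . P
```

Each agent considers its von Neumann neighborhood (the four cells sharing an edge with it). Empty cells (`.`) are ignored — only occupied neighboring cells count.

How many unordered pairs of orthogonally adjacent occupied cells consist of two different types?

4

Scan each occupied cell's neighbors to the right and below so each pair is counted once.
Row 0: P(0,0)–P(0,1)= Q(0,3)–Q(0,4)= Q(0,3)–Q(1,3)= Q(0,4)–Q(0,5)=  → 0/4 unlike.
Row 1: Q(1,2)–Q(1,3)= Q(1,2)–P(2,2)≠ Q(1,3)–Q(2,3)=  → 1/3 unlike.
Row 2: Q(2,0)–Q(2,1)= Q(2,0)–Q(3,0)= Q(2,1)–P(2,2)≠ Q(2,1)–Q(3,1)= P(2,2)–Q(2,3)≠ P(2,2)–Q(3,2)≠ Q(2,3)–Q(2,4)= Q(2,3)–Q(3,3)= Q(2,4)–Q(2,5)=  → 3/9 unlike.
Row 3: Q(3,0)–Q(3,1)= Q(3,0)–Q(4,0)= Q(3,1)–Q(3,2)= Q(3,2)–Q(3,3)=  → 0/4 unlike.
Row 5: Q(5,1)–Q(5,2)= Q(5,1)–Q(6,1)= Q(5,2)–Q(6,2)=  → 0/3 unlike.
Row 6: Q(6,1)–Q(6,2)=  → 0/1 unlike.
Total adjacent occupied pairs: 24; unlike-type pairs: 4.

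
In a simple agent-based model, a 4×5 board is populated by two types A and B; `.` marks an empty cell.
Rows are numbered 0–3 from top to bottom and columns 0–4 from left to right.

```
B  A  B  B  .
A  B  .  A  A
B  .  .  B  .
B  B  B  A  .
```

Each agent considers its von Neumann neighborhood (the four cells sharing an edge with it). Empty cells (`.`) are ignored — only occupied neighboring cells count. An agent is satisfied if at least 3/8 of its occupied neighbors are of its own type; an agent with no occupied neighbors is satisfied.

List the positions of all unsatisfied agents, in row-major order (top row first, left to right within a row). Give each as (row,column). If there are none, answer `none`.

(0,0)B 0/2 ✗
(0,1)A 0/3 ✗
(0,2)B 1/2 ✓
(0,3)B 1/2 ✓
(1,0)A 0/3 ✗
(1,1)B 0/2 ✗
(1,3)A 1/3 ✗
(1,4)A 1/1 ✓
(2,0)B 1/2 ✓
(2,3)B 0/2 ✗
(3,0)B 2/2 ✓
(3,1)B 2/2 ✓
(3,2)B 1/2 ✓
(3,3)A 0/2 ✗

(0,0), (0,1), (1,0), (1,1), (1,3), (2,3), (3,3)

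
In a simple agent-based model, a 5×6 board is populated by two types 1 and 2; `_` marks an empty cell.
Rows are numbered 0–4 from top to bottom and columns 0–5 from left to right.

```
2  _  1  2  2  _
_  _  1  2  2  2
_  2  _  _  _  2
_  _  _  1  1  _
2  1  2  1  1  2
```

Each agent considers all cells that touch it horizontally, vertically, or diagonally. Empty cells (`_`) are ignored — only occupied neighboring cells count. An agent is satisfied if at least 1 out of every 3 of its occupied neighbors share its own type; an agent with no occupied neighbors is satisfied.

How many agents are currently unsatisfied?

Row 0: (0,0)2 0/0 ok · (0,2)1 1/3 ok · (0,3)2 3/5 ok · (0,4)2 4/4 ok
Row 1: (1,2)1 1/4 unhappy · (1,3)2 3/5 ok · (1,4)2 5/5 ok · (1,5)2 3/3 ok
Row 2: (2,1)2 0/1 unhappy · (2,5)2 2/3 ok
Row 3: (3,3)1 3/4 ok · (3,4)1 3/5 ok
Row 4: (4,0)2 0/1 unhappy · (4,1)1 0/2 unhappy · (4,2)2 0/3 unhappy · (4,3)1 3/4 ok · (4,4)1 3/4 ok · (4,5)2 0/2 unhappy
Unsatisfied: (1,2), (2,1), (4,0), (4,1), (4,2), (4,5) — 6 in total.

6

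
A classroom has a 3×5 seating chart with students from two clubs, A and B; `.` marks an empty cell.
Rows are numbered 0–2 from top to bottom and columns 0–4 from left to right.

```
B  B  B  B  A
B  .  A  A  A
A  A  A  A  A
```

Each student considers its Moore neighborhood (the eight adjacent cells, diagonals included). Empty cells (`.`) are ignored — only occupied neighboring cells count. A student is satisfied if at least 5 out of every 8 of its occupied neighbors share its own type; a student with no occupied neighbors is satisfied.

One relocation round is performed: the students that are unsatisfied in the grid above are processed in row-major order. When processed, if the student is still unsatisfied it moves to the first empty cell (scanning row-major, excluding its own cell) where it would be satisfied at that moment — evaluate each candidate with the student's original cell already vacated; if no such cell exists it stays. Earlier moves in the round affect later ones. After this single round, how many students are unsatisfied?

Initially unsatisfied (in order): (0,2), (0,3), (1,0), (1,2), (2,0).
  (0,2): no empty cell satisfies it; stays.
  (0,3): no empty cell satisfies it; stays.
  (1,0): no empty cell satisfies it; stays.
  (1,2): no empty cell satisfies it; stays.
  (2,0): no empty cell satisfies it; stays.
Resulting grid:
B B B B A
B . A A A
A A A A A
Unsatisfied now: (0,2), (0,3), (1,0), (1,2), (2,0).

5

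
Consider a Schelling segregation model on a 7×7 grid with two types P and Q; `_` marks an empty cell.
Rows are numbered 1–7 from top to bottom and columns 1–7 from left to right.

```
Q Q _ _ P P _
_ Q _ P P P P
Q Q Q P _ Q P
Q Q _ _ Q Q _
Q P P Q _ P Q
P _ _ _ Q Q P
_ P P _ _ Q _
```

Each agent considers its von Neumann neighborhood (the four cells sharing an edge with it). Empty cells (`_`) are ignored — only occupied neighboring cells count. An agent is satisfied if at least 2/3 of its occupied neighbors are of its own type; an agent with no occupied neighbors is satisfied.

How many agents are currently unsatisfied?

13

(1,1)Q 1/1 ok
(1,2)Q 2/2 ok
(1,5)P 2/2 ok
(1,6)P 2/2 ok
(2,2)Q 2/2 ok
(2,4)P 2/2 ok
(2,5)P 3/3 ok
(2,6)P 3/4 ok
(2,7)P 2/2 ok
(3,1)Q 2/2 ok
(3,2)Q 4/4 ok
(3,3)Q 1/2 unhappy
(3,4)P 1/2 unhappy
(3,6)Q 1/3 unhappy
(3,7)P 1/2 unhappy
(4,1)Q 3/3 ok
(4,2)Q 2/3 ok
(4,5)Q 1/1 ok
(4,6)Q 2/3 ok
(5,1)Q 1/3 unhappy
(5,2)P 1/3 unhappy
(5,3)P 1/2 unhappy
(5,4)Q 0/1 unhappy
(5,6)P 0/3 unhappy
(5,7)Q 0/2 unhappy
(6,1)P 0/1 unhappy
(6,5)Q 1/1 ok
(6,6)Q 2/4 unhappy
(6,7)P 0/2 unhappy
(7,2)P 1/1 ok
(7,3)P 1/1 ok
(7,6)Q 1/1 ok
Unsatisfied: (3,3), (3,4), (3,6), (3,7), (5,1), (5,2), (5,3), (5,4), (5,6), (5,7), (6,1), (6,6), (6,7) — 13 in total.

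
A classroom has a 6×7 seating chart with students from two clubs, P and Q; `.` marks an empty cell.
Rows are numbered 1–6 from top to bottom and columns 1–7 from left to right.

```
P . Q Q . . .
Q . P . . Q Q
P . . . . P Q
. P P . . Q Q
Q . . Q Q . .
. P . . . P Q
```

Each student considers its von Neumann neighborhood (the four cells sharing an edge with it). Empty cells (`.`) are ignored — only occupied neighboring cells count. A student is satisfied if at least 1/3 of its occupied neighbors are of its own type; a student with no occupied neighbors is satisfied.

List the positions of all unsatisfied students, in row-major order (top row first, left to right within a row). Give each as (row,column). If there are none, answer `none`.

(1,1)P 0/1 ✗
(1,3)Q 1/2 ✓
(1,4)Q 1/1 ✓
(2,1)Q 0/2 ✗
(2,3)P 0/1 ✗
(2,6)Q 1/2 ✓
(2,7)Q 2/2 ✓
(3,1)P 0/1 ✗
(3,6)P 0/3 ✗
(3,7)Q 2/3 ✓
(4,2)P 1/1 ✓
(4,3)P 1/1 ✓
(4,6)Q 1/2 ✓
(4,7)Q 2/2 ✓
(5,1)Q 0/0 ✓
(5,4)Q 1/1 ✓
(5,5)Q 1/1 ✓
(6,2)P 0/0 ✓
(6,6)P 0/1 ✗
(6,7)Q 0/1 ✗

(1,1), (2,1), (2,3), (3,1), (3,6), (6,6), (6,7)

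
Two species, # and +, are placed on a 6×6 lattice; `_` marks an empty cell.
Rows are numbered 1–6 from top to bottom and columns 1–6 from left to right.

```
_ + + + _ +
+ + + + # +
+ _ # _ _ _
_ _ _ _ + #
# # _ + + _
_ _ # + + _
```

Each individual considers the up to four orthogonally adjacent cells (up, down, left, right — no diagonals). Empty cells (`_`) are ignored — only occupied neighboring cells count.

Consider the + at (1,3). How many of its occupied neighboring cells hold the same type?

Occupied neighbors of (1,3): (2,3)=+, (1,2)=+, (1,4)=+.
Same type (+): 3 of 3.

3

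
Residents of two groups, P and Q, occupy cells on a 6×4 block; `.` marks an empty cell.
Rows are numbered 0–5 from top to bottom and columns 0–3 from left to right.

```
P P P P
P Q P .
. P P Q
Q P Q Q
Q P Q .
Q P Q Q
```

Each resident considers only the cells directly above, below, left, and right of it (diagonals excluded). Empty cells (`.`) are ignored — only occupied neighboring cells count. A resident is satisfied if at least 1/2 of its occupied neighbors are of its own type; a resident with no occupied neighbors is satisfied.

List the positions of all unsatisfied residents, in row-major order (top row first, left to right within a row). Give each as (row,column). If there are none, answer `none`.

(1,1), (5,1)

(0,0)P 2/2 satisfied
(0,1)P 2/3 satisfied
(0,2)P 3/3 satisfied
(0,3)P 1/1 satisfied
(1,0)P 1/2 satisfied
(1,1)Q 0/4 not
(1,2)P 2/3 satisfied
(2,1)P 2/3 satisfied
(2,2)P 2/4 satisfied
(2,3)Q 1/2 satisfied
(3,0)Q 1/2 satisfied
(3,1)P 2/4 satisfied
(3,2)Q 2/4 satisfied
(3,3)Q 2/2 satisfied
(4,0)Q 2/3 satisfied
(4,1)P 2/4 satisfied
(4,2)Q 2/3 satisfied
(5,0)Q 1/2 satisfied
(5,1)P 1/3 not
(5,2)Q 2/3 satisfied
(5,3)Q 1/1 satisfied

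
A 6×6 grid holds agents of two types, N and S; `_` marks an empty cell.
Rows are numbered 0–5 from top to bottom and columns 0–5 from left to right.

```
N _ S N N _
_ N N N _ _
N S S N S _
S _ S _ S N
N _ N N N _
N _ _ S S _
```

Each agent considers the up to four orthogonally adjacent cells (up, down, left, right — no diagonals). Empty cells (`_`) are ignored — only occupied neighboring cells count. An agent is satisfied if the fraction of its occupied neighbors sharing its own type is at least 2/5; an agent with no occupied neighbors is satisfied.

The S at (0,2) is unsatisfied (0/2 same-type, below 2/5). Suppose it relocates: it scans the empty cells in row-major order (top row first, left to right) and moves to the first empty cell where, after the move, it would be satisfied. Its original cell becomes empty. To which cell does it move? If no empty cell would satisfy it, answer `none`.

Vacating (0,2). Empty cells in order:
  (0,1): 0/2 same-type → still unsatisfied.
  (0,5): 0/1 same-type → still unsatisfied.
  (1,0): 0/3 same-type → still unsatisfied.
  (1,4): 1/3 same-type → still unsatisfied.
  (1,5): 0/0 same-type → satisfied — stop here.

(1,5)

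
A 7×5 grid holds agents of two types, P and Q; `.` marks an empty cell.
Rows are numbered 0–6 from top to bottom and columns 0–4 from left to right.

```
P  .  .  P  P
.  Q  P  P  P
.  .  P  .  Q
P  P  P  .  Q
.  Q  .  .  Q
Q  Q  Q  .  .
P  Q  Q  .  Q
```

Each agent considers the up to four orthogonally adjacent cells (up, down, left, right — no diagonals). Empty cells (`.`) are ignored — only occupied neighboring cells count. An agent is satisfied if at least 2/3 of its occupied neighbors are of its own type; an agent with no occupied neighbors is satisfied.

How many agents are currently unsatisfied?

5

Row 0: (0,0)P 0/0 ✓ · (0,3)P 2/2 ✓ · (0,4)P 2/2 ✓
Row 1: (1,1)Q 0/1 ✗ · (1,2)P 2/3 ✓ · (1,3)P 3/3 ✓ · (1,4)P 2/3 ✓
Row 2: (2,2)P 2/2 ✓ · (2,4)Q 1/2 ✗
Row 3: (3,0)P 1/1 ✓ · (3,1)P 2/3 ✓ · (3,2)P 2/2 ✓ · (3,4)Q 2/2 ✓
Row 4: (4,1)Q 1/2 ✗ · (4,4)Q 1/1 ✓
Row 5: (5,0)Q 1/2 ✗ · (5,1)Q 4/4 ✓ · (5,2)Q 2/2 ✓
Row 6: (6,0)P 0/2 ✗ · (6,1)Q 2/3 ✓ · (6,2)Q 2/2 ✓ · (6,4)Q 0/0 ✓
Unsatisfied: (1,1), (2,4), (4,1), (5,0), (6,0) — 5 in total.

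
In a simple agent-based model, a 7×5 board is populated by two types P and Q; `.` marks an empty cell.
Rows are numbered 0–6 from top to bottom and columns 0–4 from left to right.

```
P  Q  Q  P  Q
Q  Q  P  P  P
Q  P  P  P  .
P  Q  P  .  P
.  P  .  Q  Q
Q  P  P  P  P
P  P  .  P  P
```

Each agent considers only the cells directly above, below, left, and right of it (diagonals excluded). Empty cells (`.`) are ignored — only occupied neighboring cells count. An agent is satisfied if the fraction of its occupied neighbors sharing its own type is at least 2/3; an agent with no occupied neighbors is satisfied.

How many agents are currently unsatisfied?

18

Row 0: (0,0)P 0/2 ✗ · (0,1)Q 2/3 ✓ · (0,2)Q 1/3 ✗ · (0,3)P 1/3 ✗ · (0,4)Q 0/2 ✗
Row 1: (1,0)Q 2/3 ✓ · (1,1)Q 2/4 ✗ · (1,2)P 2/4 ✗ · (1,3)P 4/4 ✓ · (1,4)P 1/2 ✗
Row 2: (2,0)Q 1/3 ✗ · (2,1)P 1/4 ✗ · (2,2)P 4/4 ✓ · (2,3)P 2/2 ✓
Row 3: (3,0)P 0/2 ✗ · (3,1)Q 0/4 ✗ · (3,2)P 1/2 ✗ · (3,4)P 0/1 ✗
Row 4: (4,1)P 1/2 ✗ · (4,3)Q 1/2 ✗ · (4,4)Q 1/3 ✗
Row 5: (5,0)Q 0/2 ✗ · (5,1)P 3/4 ✓ · (5,2)P 2/2 ✓ · (5,3)P 3/4 ✓ · (5,4)P 2/3 ✓
Row 6: (6,0)P 1/2 ✗ · (6,1)P 2/2 ✓ · (6,3)P 2/2 ✓ · (6,4)P 2/2 ✓
Unsatisfied: (0,0), (0,2), (0,3), (0,4), (1,1), (1,2), (1,4), (2,0), (2,1), (3,0), (3,1), (3,2), (3,4), (4,1), (4,3), (4,4), (5,0), (6,0) — 18 in total.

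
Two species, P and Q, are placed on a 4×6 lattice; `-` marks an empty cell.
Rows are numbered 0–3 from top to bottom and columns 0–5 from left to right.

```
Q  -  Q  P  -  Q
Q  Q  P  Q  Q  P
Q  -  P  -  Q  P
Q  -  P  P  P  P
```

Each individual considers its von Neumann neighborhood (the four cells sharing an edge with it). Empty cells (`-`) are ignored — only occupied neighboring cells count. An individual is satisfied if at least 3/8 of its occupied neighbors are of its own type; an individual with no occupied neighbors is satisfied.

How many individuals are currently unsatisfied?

(0,0)Q 1/1 satisfied
(0,2)Q 0/2 not
(0,3)P 0/2 not
(0,5)Q 0/1 not
(1,0)Q 3/3 satisfied
(1,1)Q 1/2 satisfied
(1,2)P 1/4 not
(1,3)Q 1/3 not
(1,4)Q 2/3 satisfied
(1,5)P 1/3 not
(2,0)Q 2/2 satisfied
(2,2)P 2/2 satisfied
(2,4)Q 1/3 not
(2,5)P 2/3 satisfied
(3,0)Q 1/1 satisfied
(3,2)P 2/2 satisfied
(3,3)P 2/2 satisfied
(3,4)P 2/3 satisfied
(3,5)P 2/2 satisfied
Unsatisfied: (0,2), (0,3), (0,5), (1,2), (1,3), (1,5), (2,4) — 7 in total.

7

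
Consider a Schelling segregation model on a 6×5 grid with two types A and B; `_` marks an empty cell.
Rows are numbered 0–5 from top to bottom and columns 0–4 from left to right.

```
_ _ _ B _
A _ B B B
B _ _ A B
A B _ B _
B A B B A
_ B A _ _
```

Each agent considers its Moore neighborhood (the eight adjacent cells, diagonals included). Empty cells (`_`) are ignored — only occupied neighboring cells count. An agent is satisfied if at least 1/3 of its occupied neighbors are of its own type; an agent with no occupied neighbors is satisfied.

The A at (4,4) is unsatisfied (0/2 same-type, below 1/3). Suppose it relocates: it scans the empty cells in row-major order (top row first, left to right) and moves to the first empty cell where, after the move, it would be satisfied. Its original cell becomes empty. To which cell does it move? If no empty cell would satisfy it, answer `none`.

Vacating (4,4). Empty cells in order:
  (0,0): 1/1 same-type → satisfied — stop here.

(0,0)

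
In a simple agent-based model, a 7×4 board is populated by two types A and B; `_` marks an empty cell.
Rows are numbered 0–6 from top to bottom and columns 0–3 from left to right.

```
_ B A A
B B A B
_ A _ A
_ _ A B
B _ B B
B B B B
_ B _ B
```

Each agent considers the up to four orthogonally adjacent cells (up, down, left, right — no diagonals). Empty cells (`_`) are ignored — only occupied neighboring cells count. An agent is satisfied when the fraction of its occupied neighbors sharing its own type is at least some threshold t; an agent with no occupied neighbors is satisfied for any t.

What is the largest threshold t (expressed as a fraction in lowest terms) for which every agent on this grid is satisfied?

0/1

Row 0: (0,1)B 1/2 · (0,2)A 2/3 · (0,3)A 1/2
Row 1: (1,0)B 1/1 · (1,1)B 2/4 · (1,2)A 1/3 · (1,3)B 0/3
Row 2: (2,1)A 0/1 · (2,3)A 0/2
Row 3: (3,2)A 0/2 · (3,3)B 1/3
Row 4: (4,0)B 1/1 · (4,2)B 2/3 · (4,3)B 3/3
Row 5: (5,0)B 2/2 · (5,1)B 3/3 · (5,2)B 3/3 · (5,3)B 3/3
Row 6: (6,1)B 1/1 · (6,3)B 1/1
The smallest same-type fraction is 0/3 at (1,3), which reduces to 0/1. Any threshold above that leaves this agent unsatisfied.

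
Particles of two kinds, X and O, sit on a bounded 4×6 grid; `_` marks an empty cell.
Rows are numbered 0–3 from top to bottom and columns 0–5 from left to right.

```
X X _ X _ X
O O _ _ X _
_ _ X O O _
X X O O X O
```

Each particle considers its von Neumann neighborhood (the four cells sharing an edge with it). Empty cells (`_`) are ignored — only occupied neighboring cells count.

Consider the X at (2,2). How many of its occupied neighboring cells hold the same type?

0

Occupied neighbors of (2,2): (3,2)=O, (2,3)=O.
Same type (X): 0 of 2.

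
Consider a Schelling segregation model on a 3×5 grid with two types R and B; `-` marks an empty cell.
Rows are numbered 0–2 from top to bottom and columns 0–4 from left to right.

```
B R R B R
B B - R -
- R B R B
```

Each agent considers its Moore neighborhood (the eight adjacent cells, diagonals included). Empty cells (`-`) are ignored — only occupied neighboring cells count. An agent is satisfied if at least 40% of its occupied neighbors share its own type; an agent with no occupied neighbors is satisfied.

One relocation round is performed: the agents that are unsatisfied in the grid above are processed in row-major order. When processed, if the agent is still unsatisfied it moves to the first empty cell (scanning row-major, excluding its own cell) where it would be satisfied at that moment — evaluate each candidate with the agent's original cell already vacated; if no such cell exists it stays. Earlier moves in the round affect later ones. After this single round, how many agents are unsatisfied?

0

Initially unsatisfied (in order): (0,1), (0,3), (2,1), (2,2), (2,3), (2,4).
  (0,1) → (1,2).
  (0,3) → (0,1).
  (2,1) → (0,3).
  (2,2) → (2,0).
  (2,3): now satisfied by earlier moves; stays.
  (2,4) → (2,1).
Resulting grid:
B B R R R
B B R R -
B B - R -
All satisfied now.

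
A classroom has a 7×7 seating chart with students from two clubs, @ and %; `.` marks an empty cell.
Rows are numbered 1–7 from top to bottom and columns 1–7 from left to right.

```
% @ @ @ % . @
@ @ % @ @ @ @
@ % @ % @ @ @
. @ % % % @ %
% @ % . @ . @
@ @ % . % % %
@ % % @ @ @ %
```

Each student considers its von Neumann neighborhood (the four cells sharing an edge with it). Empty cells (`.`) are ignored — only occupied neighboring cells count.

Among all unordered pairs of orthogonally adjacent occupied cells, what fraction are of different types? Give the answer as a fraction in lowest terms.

35/67

Scan each occupied cell's neighbors to the right and below so each pair is counted once.
From row 1: 5 unlike of 10 pairs (running 5/10).
From row 2: 5 unlike of 13 pairs (running 10/23).
From row 3: 8 unlike of 12 pairs (running 18/35).
From row 4: 5 unlike of 9 pairs (running 23/44).
From row 5: 5 unlike of 7 pairs (running 28/51).
From row 6: 4 unlike of 10 pairs (running 32/61).
From row 7: 3 unlike of 6 pairs (running 35/67).
Total adjacent occupied pairs: 67; unlike-type pairs: 35.
35/67 is already in lowest terms.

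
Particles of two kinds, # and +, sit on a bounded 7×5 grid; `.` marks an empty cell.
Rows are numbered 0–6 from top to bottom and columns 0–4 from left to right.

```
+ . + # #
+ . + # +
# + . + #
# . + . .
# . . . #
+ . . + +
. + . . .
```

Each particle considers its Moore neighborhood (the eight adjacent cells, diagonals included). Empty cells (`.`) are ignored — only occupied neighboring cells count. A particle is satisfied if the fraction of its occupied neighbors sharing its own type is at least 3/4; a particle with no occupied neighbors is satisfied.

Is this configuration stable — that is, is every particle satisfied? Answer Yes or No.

No

(0,0)+ 1/1 satisfied
(0,2)+ 1/3 not
(0,3)# 2/5 not
(0,4)# 2/3 not
(1,0)+ 2/3 not
(1,2)+ 3/5 not
(1,3)# 3/7 not
(1,4)+ 1/5 not
(2,0)# 1/3 not
(2,1)+ 3/5 not
(2,3)+ 3/5 not
(2,4)# 1/3 not
(3,0)# 2/3 not
(3,2)+ 2/2 satisfied
(4,0)# 1/2 not
(4,4)# 0/2 not
(5,0)+ 1/2 not
(5,3)+ 1/2 not
(5,4)+ 1/2 not
(6,1)+ 1/1 satisfied
For instance (0,2) has only 1/3 same-type neighbors, below 3/4.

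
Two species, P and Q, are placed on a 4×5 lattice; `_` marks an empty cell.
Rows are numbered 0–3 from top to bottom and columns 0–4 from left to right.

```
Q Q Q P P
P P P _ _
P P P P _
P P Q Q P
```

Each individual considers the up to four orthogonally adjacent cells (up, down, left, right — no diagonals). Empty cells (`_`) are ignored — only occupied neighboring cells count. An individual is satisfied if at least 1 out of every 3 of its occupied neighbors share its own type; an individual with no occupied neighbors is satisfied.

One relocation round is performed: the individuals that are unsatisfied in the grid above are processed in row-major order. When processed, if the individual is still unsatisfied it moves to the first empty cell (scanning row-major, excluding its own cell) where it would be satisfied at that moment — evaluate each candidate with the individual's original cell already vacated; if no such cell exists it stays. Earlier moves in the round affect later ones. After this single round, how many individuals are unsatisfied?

0

Initially unsatisfied (in order): (3,4).
  (3,4) → (1,3).
Resulting grid:
Q Q Q P P
P P P P _
P P P P _
P P Q Q _
All satisfied now.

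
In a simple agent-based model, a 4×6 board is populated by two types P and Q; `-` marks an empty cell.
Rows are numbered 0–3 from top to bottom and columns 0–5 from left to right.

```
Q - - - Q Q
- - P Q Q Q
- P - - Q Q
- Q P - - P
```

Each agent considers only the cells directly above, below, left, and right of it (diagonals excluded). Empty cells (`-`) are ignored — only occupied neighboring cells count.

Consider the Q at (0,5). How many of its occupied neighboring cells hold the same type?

2

Occupied neighbors of (0,5): (1,5)=Q, (0,4)=Q.
Same type (Q): 2 of 2.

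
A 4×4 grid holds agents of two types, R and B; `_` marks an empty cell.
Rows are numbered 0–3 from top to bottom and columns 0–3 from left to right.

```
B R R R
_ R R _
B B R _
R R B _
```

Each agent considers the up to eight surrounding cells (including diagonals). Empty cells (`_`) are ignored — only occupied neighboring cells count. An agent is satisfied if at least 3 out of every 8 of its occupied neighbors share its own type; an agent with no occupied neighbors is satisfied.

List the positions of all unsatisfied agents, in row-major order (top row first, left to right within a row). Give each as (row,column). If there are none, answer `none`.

(0,0), (2,0), (2,1), (3,0), (3,2)

Row 0: (0,0)B 0/2 unhappy · (0,1)R 3/4 ok · (0,2)R 4/4 ok · (0,3)R 2/2 ok
Row 1: (1,1)R 4/7 ok · (1,2)R 5/6 ok
Row 2: (2,0)B 1/4 unhappy · (2,1)B 2/7 unhappy · (2,2)R 3/5 ok
Row 3: (3,0)R 1/3 unhappy · (3,1)R 2/5 ok · (3,2)B 1/3 unhappy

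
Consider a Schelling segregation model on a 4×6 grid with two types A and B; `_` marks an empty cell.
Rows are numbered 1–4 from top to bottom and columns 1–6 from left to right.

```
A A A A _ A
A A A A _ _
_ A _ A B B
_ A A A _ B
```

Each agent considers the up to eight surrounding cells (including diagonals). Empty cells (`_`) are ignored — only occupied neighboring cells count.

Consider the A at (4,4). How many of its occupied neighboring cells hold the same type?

2

Occupied neighbors of (4,4): (3,4)=A, (3,5)=B, (4,3)=A.
Same type (A): 2 of 3.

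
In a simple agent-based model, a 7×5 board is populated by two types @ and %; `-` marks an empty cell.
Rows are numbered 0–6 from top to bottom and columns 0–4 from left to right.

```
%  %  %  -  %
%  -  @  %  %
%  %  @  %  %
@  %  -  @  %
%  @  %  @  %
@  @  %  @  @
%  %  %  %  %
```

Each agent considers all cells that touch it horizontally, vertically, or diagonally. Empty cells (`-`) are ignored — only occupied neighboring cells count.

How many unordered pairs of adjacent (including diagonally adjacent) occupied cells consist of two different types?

Scan each occupied cell's neighbors to the right and below (and the two forward diagonals) so each pair is counted once.
Row 0: %(0,0)–%(0,1)= %(0,0)–%(1,0)= %(0,1)–%(0,2)= %(0,1)–@(1,2)≠ %(0,1)–%(1,0)= %(0,2)–@(1,2)≠ %(0,2)–%(1,3)= %(0,4)–%(1,4)= %(0,4)–%(1,3)=  → 2/9 unlike.
Row 1: %(1,0)–%(2,0)= %(1,0)–%(2,1)= @(1,2)–%(1,3)≠ @(1,2)–@(2,2)= @(1,2)–%(2,3)≠ @(1,2)–%(2,1)≠ %(1,3)–%(1,4)= %(1,3)–%(2,3)= %(1,3)–%(2,4)= %(1,3)–@(2,2)≠ %(1,4)–%(2,4)= %(1,4)–%(2,3)=  → 4/12 unlike.
Row 2: %(2,0)–%(2,1)= %(2,0)–@(3,0)≠ %(2,0)–%(3,1)= %(2,1)–@(2,2)≠ %(2,1)–%(3,1)= %(2,1)–@(3,0)≠ @(2,2)–%(2,3)≠ @(2,2)–@(3,3)= @(2,2)–%(3,1)≠ %(2,3)–%(2,4)= %(2,3)–@(3,3)≠ %(2,3)–%(3,4)= %(2,4)–%(3,4)= %(2,4)–@(3,3)≠  → 7/14 unlike.
Row 3: @(3,0)–%(3,1)≠ @(3,0)–%(4,0)≠ @(3,0)–@(4,1)= %(3,1)–@(4,1)≠ %(3,1)–%(4,2)= %(3,1)–%(4,0)= @(3,3)–%(3,4)≠ @(3,3)–@(4,3)= @(3,3)–%(4,4)≠ @(3,3)–%(4,2)≠ %(3,4)–%(4,4)= %(3,4)–@(4,3)≠  → 7/12 unlike.
Row 4: %(4,0)–@(4,1)≠ %(4,0)–@(5,0)≠ %(4,0)–@(5,1)≠ @(4,1)–%(4,2)≠ @(4,1)–@(5,1)= @(4,1)–%(5,2)≠ @(4,1)–@(5,0)= %(4,2)–@(4,3)≠ %(4,2)–%(5,2)= %(4,2)–@(5,3)≠ %(4,2)–@(5,1)≠ @(4,3)–%(4,4)≠ @(4,3)–@(5,3)= @(4,3)–@(5,4)= @(4,3)–%(5,2)≠ %(4,4)–@(5,4)≠ %(4,4)–@(5,3)≠  → 12/17 unlike.
Row 5: @(5,0)–@(5,1)= @(5,0)–%(6,0)≠ @(5,0)–%(6,1)≠ @(5,1)–%(5,2)≠ @(5,1)–%(6,1)≠ @(5,1)–%(6,2)≠ @(5,1)–%(6,0)≠ %(5,2)–@(5,3)≠ %(5,2)–%(6,2)= %(5,2)–%(6,3)= %(5,2)–%(6,1)= @(5,3)–@(5,4)= @(5,3)–%(6,3)≠ @(5,3)–%(6,4)≠ @(5,3)–%(6,2)≠ @(5,4)–%(6,4)≠ @(5,4)–%(6,3)≠  → 12/17 unlike.
Row 6: %(6,0)–%(6,1)= %(6,1)–%(6,2)= %(6,2)–%(6,3)= %(6,3)–%(6,4)=  → 0/4 unlike.
Total adjacent occupied pairs: 85; unlike-type pairs: 44.

44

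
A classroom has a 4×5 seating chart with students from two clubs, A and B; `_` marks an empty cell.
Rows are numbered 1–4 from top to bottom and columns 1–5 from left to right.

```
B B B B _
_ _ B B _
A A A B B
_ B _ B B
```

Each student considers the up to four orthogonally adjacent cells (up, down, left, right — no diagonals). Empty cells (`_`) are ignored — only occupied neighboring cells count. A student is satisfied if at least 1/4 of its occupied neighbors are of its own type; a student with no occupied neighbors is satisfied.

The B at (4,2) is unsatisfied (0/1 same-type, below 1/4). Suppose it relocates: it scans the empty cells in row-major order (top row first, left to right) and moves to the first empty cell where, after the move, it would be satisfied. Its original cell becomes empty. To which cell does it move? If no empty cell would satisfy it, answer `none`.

(1,5)

Vacating (4,2). Empty cells in order:
  (1,5): 1/1 same-type → satisfied — stop here.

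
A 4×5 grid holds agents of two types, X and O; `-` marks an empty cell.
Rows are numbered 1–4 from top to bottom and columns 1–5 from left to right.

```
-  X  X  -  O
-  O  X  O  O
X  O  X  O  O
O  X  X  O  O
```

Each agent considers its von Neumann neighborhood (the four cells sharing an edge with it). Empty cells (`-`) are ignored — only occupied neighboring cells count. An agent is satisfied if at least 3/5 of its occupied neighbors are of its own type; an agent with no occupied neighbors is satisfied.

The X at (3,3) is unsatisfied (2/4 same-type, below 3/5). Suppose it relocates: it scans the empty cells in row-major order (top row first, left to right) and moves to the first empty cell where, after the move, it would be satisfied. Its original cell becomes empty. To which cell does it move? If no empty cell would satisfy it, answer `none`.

Vacating (3,3). Empty cells in order:
  (1,1): 1/1 same-type → satisfied — stop here.

(1,1)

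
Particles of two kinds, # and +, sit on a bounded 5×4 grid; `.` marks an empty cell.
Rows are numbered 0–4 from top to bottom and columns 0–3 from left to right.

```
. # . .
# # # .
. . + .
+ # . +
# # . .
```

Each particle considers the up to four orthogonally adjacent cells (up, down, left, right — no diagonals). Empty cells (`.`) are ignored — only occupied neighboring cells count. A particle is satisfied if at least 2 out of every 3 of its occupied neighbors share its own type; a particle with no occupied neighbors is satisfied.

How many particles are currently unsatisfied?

(0,1)# 1/1 ok
(1,0)# 1/1 ok
(1,1)# 3/3 ok
(1,2)# 1/2 unhappy
(2,2)+ 0/1 unhappy
(3,0)+ 0/2 unhappy
(3,1)# 1/2 unhappy
(3,3)+ 0/0 ok
(4,0)# 1/2 unhappy
(4,1)# 2/2 ok
Unsatisfied: (1,2), (2,2), (3,0), (3,1), (4,0) — 5 in total.

5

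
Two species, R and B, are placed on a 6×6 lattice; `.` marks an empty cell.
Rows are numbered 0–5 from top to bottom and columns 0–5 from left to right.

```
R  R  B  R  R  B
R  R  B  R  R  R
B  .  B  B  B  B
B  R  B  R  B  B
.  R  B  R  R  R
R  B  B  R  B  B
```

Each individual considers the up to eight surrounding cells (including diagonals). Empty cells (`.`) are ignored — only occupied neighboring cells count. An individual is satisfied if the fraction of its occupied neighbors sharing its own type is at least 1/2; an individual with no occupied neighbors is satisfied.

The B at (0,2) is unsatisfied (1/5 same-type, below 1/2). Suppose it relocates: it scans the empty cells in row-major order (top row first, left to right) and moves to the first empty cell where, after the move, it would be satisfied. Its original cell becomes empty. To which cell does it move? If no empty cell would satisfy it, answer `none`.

Vacating (0,2). Empty cells in order:
  (2,1): 5/8 same-type → satisfied — stop here.

(2,1)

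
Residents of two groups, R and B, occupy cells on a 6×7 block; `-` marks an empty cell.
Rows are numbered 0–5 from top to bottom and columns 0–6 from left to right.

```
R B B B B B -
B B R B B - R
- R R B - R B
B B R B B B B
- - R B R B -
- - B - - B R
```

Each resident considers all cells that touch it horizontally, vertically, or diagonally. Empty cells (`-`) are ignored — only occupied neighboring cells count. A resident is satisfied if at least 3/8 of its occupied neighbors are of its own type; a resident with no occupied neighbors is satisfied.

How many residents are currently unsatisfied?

Row 0: (0,0)R 0/3 unhappy · (0,1)B 3/5 ok · (0,2)B 4/5 ok · (0,3)B 4/5 ok · (0,4)B 4/4 ok · (0,5)B 2/3 ok
Row 1: (1,0)B 2/4 ok · (1,1)B 3/7 ok · (1,2)R 2/8 unhappy · (1,3)B 5/7 ok · (1,4)B 5/6 ok · (1,6)R 1/3 unhappy
Row 2: (2,1)R 3/7 ok · (2,2)R 3/8 ok · (2,3)B 4/7 ok · (2,5)R 1/6 unhappy · (2,6)B 2/4 ok
Row 3: (3,0)B 1/2 ok · (3,1)B 1/5 unhappy · (3,2)R 3/7 ok · (3,3)B 3/7 ok · (3,4)B 5/7 ok · (3,5)B 4/6 ok · (3,6)B 3/4 ok
Row 4: (4,2)R 1/5 unhappy · (4,3)B 3/6 ok · (4,4)R 0/6 unhappy · (4,5)B 4/6 ok
Row 5: (5,2)B 1/2 ok · (5,5)B 1/3 unhappy · (5,6)R 0/2 unhappy
Unsatisfied: (0,0), (1,2), (1,6), (2,5), (3,1), (4,2), (4,4), (5,5), (5,6) — 9 in total.

9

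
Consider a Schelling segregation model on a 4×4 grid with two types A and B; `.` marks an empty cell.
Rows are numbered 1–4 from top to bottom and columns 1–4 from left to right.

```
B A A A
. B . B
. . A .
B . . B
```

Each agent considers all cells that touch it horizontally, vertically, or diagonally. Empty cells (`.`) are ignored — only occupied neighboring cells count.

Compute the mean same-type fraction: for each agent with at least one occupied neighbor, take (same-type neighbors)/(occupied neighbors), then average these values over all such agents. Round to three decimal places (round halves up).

0.260

Row 1: (1,1)B 1/2 · (1,2)A 1/3 · (1,3)A 2/4 · (1,4)A 1/2
Row 2: (2,2)B 1/4 · (2,4)B 0/3
Row 3: (3,3)A 0/3
Row 4: (4,1)B — no occupied neighbors · (4,4)B 0/1
Sum over 8 agents: 1/2 + 1/3 + 2/4 + 1/2 + 1/4 + 0/3 + 0/3 + 0/1 = 25/12; mean = 25/12 ÷ 8 = 25/96 = 0.260416… → 0.260.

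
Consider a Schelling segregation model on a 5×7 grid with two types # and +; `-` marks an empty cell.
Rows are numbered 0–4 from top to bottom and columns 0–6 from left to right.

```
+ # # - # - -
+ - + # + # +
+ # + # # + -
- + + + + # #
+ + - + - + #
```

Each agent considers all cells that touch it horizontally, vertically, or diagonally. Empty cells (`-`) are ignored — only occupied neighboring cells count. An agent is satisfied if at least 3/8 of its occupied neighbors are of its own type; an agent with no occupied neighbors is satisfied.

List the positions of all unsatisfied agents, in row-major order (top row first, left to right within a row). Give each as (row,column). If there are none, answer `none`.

(0,0)+ 1/2 ok
(0,1)# 1/4 unhappy
(0,2)# 2/3 ok
(0,4)# 2/3 ok
(1,0)+ 2/4 ok
(1,2)+ 1/6 unhappy
(1,3)# 4/7 ok
(1,4)+ 1/6 unhappy
(1,5)# 2/5 ok
(1,6)+ 1/2 ok
(2,0)+ 2/3 ok
(2,1)# 0/6 unhappy
(2,2)+ 4/7 ok
(2,3)# 2/8 unhappy
(2,4)# 4/8 ok
(2,5)+ 3/7 ok
(3,1)+ 5/6 ok
(3,2)+ 5/7 ok
(3,3)+ 4/6 ok
(3,4)+ 4/7 ok
(3,5)# 3/6 ok
(3,6)# 2/4 ok
(4,0)+ 2/2 ok
(4,1)+ 3/3 ok
(4,3)+ 3/3 ok
(4,5)+ 1/4 unhappy
(4,6)# 2/3 ok

(0,1), (1,2), (1,4), (2,1), (2,3), (4,5)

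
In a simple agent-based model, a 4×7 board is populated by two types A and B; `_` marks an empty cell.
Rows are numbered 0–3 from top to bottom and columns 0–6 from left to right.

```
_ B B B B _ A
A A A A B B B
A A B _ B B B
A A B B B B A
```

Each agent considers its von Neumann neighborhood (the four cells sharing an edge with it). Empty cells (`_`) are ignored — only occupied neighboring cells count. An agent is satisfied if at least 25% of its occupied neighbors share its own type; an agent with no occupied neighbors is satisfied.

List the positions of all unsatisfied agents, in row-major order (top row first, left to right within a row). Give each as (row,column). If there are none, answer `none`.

(0,6), (3,6)

Row 0: (0,1)B 1/2 satisfied · (0,2)B 2/3 satisfied · (0,3)B 2/3 satisfied · (0,4)B 2/2 satisfied · (0,6)A 0/1 not
Row 1: (1,0)A 2/2 satisfied · (1,1)A 3/4 satisfied · (1,2)A 2/4 satisfied · (1,3)A 1/3 satisfied · (1,4)B 3/4 satisfied · (1,5)B 3/3 satisfied · (1,6)B 2/3 satisfied
Row 2: (2,0)A 3/3 satisfied · (2,1)A 3/4 satisfied · (2,2)B 1/3 satisfied · (2,4)B 3/3 satisfied · (2,5)B 4/4 satisfied · (2,6)B 2/3 satisfied
Row 3: (3,0)A 2/2 satisfied · (3,1)A 2/3 satisfied · (3,2)B 2/3 satisfied · (3,3)B 2/2 satisfied · (3,4)B 3/3 satisfied · (3,5)B 2/3 satisfied · (3,6)A 0/2 not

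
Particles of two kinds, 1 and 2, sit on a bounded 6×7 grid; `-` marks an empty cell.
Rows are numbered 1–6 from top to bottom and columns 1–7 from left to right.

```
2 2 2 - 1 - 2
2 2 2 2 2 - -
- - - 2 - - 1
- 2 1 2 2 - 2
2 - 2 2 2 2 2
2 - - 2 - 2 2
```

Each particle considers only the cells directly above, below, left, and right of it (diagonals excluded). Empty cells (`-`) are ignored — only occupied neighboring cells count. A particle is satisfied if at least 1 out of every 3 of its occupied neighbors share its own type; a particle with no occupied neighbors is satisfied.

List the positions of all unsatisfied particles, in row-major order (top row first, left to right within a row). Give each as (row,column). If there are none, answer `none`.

(1,5), (3,7), (4,2), (4,3)

Row 1: (1,1)2 2/2 satisfied · (1,2)2 3/3 satisfied · (1,3)2 2/2 satisfied · (1,5)1 0/1 not · (1,7)2 0/0 satisfied
Row 2: (2,1)2 2/2 satisfied · (2,2)2 3/3 satisfied · (2,3)2 3/3 satisfied · (2,4)2 3/3 satisfied · (2,5)2 1/2 satisfied
Row 3: (3,4)2 2/2 satisfied · (3,7)1 0/1 not
Row 4: (4,2)2 0/1 not · (4,3)1 0/3 not · (4,4)2 3/4 satisfied · (4,5)2 2/2 satisfied · (4,7)2 1/2 satisfied
Row 5: (5,1)2 1/1 satisfied · (5,3)2 1/2 satisfied · (5,4)2 4/4 satisfied · (5,5)2 3/3 satisfied · (5,6)2 3/3 satisfied · (5,7)2 3/3 satisfied
Row 6: (6,1)2 1/1 satisfied · (6,4)2 1/1 satisfied · (6,6)2 2/2 satisfied · (6,7)2 2/2 satisfied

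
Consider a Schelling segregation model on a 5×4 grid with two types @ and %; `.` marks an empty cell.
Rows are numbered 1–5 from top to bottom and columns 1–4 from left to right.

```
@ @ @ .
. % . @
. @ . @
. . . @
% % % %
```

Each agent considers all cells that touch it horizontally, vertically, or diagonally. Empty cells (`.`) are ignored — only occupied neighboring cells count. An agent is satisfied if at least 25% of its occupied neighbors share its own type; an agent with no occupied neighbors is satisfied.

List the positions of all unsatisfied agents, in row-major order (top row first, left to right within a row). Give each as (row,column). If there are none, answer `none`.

(2,2), (3,2)

(1,1)@ 1/2 ok
(1,2)@ 2/3 ok
(1,3)@ 2/3 ok
(2,2)% 0/4 unhappy
(2,4)@ 2/2 ok
(3,2)@ 0/1 unhappy
(3,4)@ 2/2 ok
(4,4)@ 1/3 ok
(5,1)% 1/1 ok
(5,2)% 2/2 ok
(5,3)% 2/3 ok
(5,4)% 1/2 ok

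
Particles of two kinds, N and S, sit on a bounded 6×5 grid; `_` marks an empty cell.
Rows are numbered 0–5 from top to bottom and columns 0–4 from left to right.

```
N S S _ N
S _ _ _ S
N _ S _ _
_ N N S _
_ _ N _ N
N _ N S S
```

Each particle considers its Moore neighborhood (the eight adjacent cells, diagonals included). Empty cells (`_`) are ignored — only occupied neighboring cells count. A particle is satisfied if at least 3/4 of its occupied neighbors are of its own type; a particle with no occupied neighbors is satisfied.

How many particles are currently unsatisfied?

(0,0)N 0/2 unhappy
(0,1)S 2/3 unhappy
(0,2)S 1/1 ok
(0,4)N 0/1 unhappy
(1,0)S 1/3 unhappy
(1,4)S 0/1 unhappy
(2,0)N 1/2 unhappy
(2,2)S 1/3 unhappy
(3,1)N 3/4 ok
(3,2)N 2/4 unhappy
(3,3)S 1/4 unhappy
(4,2)N 3/5 unhappy
(4,4)N 0/3 unhappy
(5,0)N 0/0 ok
(5,2)N 1/2 unhappy
(5,3)S 1/4 unhappy
(5,4)S 1/2 unhappy
Unsatisfied: (0,0), (0,1), (0,4), (1,0), (1,4), (2,0), (2,2), (3,2), (3,3), (4,2), (4,4), (5,2), (5,3), (5,4) — 14 in total.

14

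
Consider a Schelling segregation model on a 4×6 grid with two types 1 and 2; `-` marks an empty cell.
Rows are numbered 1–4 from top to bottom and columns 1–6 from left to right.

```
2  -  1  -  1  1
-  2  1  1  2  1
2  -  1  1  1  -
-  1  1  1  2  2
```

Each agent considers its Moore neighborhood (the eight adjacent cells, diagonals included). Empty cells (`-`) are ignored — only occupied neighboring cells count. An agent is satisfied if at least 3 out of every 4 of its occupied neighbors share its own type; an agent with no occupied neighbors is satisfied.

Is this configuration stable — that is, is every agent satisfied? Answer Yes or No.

(1,1)2 1/1 ok
(1,3)1 2/3 unhappy
(1,5)1 3/4 ok
(1,6)1 2/3 unhappy
(2,2)2 2/5 unhappy
(2,3)1 4/5 ok
(2,4)1 6/7 ok
(2,5)2 0/6 unhappy
(2,6)1 3/4 ok
(3,1)2 1/2 unhappy
(3,3)1 6/7 ok
(3,4)1 6/8 ok
(3,5)1 4/7 unhappy
(4,2)1 2/3 unhappy
(4,3)1 4/4 ok
(4,4)1 4/5 ok
(4,5)2 1/4 unhappy
(4,6)2 1/2 unhappy
For instance (1,3) has only 2/3 same-type neighbors, below 3/4.

No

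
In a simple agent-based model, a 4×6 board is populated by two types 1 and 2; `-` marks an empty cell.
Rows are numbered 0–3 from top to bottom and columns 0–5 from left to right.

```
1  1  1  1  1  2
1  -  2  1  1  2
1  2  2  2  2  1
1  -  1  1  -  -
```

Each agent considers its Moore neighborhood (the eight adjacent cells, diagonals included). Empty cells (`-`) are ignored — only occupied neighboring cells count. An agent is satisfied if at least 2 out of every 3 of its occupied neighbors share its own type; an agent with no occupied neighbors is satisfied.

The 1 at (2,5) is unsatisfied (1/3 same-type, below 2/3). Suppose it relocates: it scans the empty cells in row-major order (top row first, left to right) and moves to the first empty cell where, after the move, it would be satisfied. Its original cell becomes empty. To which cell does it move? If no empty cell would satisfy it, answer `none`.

Vacating (2,5). Empty cells in order:
  (1,1): 5/8 same-type → still unsatisfied.
  (3,1): 3/5 same-type → still unsatisfied.
  (3,4): 1/3 same-type → still unsatisfied.
  (3,5): 0/1 same-type → still unsatisfied.

none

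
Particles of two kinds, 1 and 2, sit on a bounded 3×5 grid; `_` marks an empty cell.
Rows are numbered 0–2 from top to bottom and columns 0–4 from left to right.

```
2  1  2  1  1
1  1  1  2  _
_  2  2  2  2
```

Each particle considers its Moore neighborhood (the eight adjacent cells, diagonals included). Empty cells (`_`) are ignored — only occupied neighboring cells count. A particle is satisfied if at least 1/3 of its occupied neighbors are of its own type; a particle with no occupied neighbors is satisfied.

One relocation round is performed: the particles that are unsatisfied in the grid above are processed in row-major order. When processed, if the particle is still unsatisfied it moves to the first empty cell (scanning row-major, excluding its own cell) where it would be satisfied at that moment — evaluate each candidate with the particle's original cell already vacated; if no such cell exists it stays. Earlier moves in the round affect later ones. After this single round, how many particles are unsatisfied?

0

Initially unsatisfied (in order): (0,0), (0,2), (2,1).
  (0,0) → (1,4).
  (0,2) → (2,0).
  (2,1): now satisfied by earlier moves; stays.
Resulting grid:
_ 1 _ 1 1
1 1 1 2 2
2 2 2 2 2
All satisfied now.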